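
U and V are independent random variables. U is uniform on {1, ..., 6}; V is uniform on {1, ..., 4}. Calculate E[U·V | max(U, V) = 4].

64/7

P(max(U, V) = 4) = 7/24.
Summing UV·P(x,y) over outcomes with max(U, V) = 4 gives 8/3.
E[U·V | max(U, V) = 4] = (8/3) / (7/24) = 64/7.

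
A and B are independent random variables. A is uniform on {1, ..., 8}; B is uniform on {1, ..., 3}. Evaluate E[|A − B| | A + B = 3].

1

Outcomes with A + B = 3: (1,2), (2,1), each with probability 1/24.
E[|A − B| | A + B = 3] = (1 + 1) / 2 = 1.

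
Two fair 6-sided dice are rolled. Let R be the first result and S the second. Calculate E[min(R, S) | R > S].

7/3

P(R > S) = 5/12.
Summing min(R,S)·P(x,y) over outcomes with R > S gives 35/36.
E[min(R, S) | R > S] = (35/36) / (5/12) = 7/3.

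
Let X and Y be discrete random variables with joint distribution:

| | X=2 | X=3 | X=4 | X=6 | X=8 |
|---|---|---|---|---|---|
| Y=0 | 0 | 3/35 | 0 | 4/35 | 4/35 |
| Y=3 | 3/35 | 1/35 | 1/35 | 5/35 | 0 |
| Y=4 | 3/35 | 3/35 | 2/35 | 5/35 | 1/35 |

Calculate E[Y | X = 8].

4/5

P(X = 8) = 1/7.
Σ Y·P over the event = 0·(4/35) + 4·(1/35) = 4/35.
E[Y | X = 8] = (4/35) / (1/7) = 4/5.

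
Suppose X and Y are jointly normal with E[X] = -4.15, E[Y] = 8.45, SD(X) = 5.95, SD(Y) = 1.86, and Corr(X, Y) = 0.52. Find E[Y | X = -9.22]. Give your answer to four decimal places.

The regression of Y on X has slope ρ·σ_Y/σ_X and passes through (μ_X, μ_Y).
E[Y | X=-9.22] = 8.45 + (0.52)·(1.86/5.95)·(-9.22 − (-4.15)) = 8.45 + (0.162555)·(-5.07) = 7.6258.

7.6258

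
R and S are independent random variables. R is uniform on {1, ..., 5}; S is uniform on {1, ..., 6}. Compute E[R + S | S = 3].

Outcomes with S = 3: (1,3), (2,3), (3,3), (4,3), (5,3), each with probability 1/30.
E[R + S | S = 3] = (4 + 5 + 6 + 7 + 8) / 5 = 6.

6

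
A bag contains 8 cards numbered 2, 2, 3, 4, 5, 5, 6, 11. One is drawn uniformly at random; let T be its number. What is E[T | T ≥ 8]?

P(T ≥ 8) = 1/8.
Σ over the event: 11·1/8 = 11/8.
E[T | T ≥ 8] = (11/8) / (1/8) = 11.

11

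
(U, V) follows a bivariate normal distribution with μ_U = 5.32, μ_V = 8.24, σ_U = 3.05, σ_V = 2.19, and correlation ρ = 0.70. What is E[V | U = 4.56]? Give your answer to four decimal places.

7.8580

For a bivariate normal, E[V | U=x] = μ_V + ρ·(σ_V/σ_U)·(x − μ_U).
E[V | U=4.56] = 8.24 + (0.70)·(2.19/3.05)·(4.56 − (5.32)) = 8.24 + (0.50262)·(-0.76) = 7.8580.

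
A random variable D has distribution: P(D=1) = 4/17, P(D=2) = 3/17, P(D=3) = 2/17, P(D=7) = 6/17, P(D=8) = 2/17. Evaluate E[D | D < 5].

16/9

P(D < 5) = 9/17.
Σ over the event: 1·4/17 + 2·3/17 + 3·2/17 = 16/17.
E[D | D < 5] = (16/17) / (9/17) = 16/9.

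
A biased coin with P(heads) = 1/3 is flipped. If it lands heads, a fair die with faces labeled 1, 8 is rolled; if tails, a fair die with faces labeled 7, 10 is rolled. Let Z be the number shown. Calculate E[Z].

43/6

E[Z | heads] = (1+8)/2 = 9/2.
E[Z | tails] = (7+10)/2 = 17/2.
By the law of total expectation,
E[Z] = (1/3)·(9/2) + (2/3)·(17/2) = 43/6.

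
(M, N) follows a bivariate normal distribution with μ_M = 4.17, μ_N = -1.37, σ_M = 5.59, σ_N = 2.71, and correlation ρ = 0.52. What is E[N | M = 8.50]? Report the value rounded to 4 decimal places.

-0.2784

The regression of N on M has slope ρ·σ_N/σ_M and passes through (μ_M, μ_N).
E[N | M=8.50] = -1.37 + (0.52)·(2.71/5.59)·(8.50 − (4.17)) = -1.37 + (0.252093)·(4.33) = -0.2784.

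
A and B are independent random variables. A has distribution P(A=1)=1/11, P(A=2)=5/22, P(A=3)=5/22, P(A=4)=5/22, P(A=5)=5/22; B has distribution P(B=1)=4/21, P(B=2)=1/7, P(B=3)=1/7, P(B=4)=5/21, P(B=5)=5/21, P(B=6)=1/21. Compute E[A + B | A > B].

P(A > B) = 30/77.
Summing (A+B)·P(x,y) over outcomes with A > B gives 180/77.
E[A + B | A > B] = (180/77) / (30/77) = 6.

6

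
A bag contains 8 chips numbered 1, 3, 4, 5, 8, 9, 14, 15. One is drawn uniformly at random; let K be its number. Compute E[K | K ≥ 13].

P(K ≥ 13) = 1/4.
Σ over the event: 14·1/8 + 15·1/8 = 29/8.
E[K | K ≥ 13] = (29/8) / (1/4) = 29/2.

29/2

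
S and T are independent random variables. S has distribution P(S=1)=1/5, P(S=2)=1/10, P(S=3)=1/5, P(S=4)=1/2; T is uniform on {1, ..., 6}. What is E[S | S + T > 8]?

23/6

P(S + T > 8) = 1/5.
Summing S·P(x,y) over outcomes with S + T > 8 gives 23/30.
E[S | S + T > 8] = (23/30) / (1/5) = 23/6.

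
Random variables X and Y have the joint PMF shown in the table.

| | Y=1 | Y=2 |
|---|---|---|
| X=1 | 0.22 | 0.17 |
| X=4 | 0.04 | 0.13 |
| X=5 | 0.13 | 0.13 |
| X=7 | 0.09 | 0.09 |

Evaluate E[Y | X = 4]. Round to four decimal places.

P(X = 4) = 0.17.
Σ Y·P over the event = 1·(0.04) + 2·(0.13) = 0.30.
E[Y | X = 4] = (0.30) / (0.17) = 1.7647.

1.7647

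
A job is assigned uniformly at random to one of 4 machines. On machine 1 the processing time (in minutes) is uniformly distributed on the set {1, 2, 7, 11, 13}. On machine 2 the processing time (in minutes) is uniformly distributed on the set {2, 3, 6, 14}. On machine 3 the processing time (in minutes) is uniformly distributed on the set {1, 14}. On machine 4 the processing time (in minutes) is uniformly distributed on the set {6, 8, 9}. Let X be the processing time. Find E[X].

E[X | machine 1] = (1+2+7+11+13)/5 = 34/5.
E[X | machine 2] = (2+3+6+14)/4 = 25/4.
E[X | machine 3] = (1+14)/2 = 15/2.
E[X | machine 4] = (6+8+9)/3 = 23/3.
E[X] = (1/4)·(34/5) + (1/4)·(25/4) + (1/4)·(15/2) + (1/4)·(23/3) = 1693/240.

1693/240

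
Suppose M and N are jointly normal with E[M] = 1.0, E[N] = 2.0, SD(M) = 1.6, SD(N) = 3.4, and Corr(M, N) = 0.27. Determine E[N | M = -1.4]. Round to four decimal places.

E[N | M=x] = μ_N + ρ(σ_N/σ_M)(x − μ_M) for jointly normal variables.
E[N | M=-1.4] = 2.0 + (0.27)·(3.4/1.6)·(-1.4 − (1.0)) = 2.0 + (0.57375)·(-2.4) = 0.6230.

0.6230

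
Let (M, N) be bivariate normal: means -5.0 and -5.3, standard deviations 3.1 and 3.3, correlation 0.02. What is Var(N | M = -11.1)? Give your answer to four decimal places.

10.8856

For a bivariate normal, Var(N | M=x) = σ_N²(1 − ρ²).
Var(N | M=-11.1) = (3.3)²·(1 − (0.02)²) = 10.89·0.9996 = 10.8856.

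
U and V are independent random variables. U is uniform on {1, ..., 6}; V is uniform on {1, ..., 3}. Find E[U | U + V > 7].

P(U + V > 7) = 1/6.
Summing U·P(x,y) over outcomes with U + V > 7 gives 17/18.
E[U | U + V > 7] = (17/18) / (1/6) = 17/3.

17/3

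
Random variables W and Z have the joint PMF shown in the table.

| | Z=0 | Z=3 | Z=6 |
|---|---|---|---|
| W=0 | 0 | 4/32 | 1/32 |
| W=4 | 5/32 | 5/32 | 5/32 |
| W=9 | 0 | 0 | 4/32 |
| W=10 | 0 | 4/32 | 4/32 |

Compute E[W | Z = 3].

60/13

P(Z = 3) = 13/32.
Σ W·P over the event = 0·(4/32) + 4·(5/32) + 10·(4/32) = 15/8.
E[W | Z = 3] = (15/8) / (13/32) = 60/13.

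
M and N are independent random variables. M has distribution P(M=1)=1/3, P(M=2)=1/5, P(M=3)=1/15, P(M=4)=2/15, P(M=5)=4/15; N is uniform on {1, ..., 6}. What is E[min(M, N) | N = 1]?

P(N = 1) = 1/6.
Summing min(M,N)·P(x,y) over outcomes with N = 1 gives 1/6.
E[min(M, N) | N = 1] = (1/6) / (1/6) = 1.

1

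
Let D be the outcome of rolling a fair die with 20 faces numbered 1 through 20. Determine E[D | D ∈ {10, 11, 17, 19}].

P(D ∈ {10, 11, 17, 19}) = 1/5.
Σ over the event: 10·1/20 + 11·1/20 + 17·1/20 + 19·1/20 = 57/20.
E[D | D ∈ {10, 11, 17, 19}] = (57/20) / (1/5) = 57/4.

57/4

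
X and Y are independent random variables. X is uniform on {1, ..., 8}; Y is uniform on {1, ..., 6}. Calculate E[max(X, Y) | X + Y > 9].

P(X + Y > 9) = 5/16.
Summing max(X,Y)·P(x,y) over outcomes with X + Y > 9 gives 103/48.
E[max(X, Y) | X + Y > 9] = (103/48) / (5/16) = 103/15.

103/15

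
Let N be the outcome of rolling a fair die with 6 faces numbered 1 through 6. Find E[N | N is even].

4

Given N is even, N is equally likely to be any of {2, 4, 6}.
E[N | N is even] = (2 + 4 + 6) / 3 = 4.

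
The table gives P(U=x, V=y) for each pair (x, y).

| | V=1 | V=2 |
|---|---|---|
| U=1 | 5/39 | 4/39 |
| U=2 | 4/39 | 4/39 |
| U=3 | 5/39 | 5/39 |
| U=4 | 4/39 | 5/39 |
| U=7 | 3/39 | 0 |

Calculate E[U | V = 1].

P(V = 1) = 7/13.
Σ U·P over the event = 1·(5/39) + 2·(4/39) + 3·(5/39) + 4·(4/39) + 7·(3/39) = 5/3.
E[U | V = 1] = (5/3) / (7/13) = 65/21.

65/21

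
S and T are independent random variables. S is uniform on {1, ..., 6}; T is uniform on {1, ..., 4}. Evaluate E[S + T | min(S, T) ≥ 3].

Outcomes with min(S, T) ≥ 3: (3,3), (3,4), (4,3), (4,4), (5,3), (5,4), (6,3), (6,4), each with probability 1/24.
E[S + T | min(S, T) ≥ 3] = (6 + 7 + 7 + 8 + 8 + 9 + 9 + 10) / 8 = 8.

8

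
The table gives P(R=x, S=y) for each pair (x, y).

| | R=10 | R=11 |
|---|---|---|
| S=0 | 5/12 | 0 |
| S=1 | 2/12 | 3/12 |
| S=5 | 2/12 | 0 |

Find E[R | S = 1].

P(S = 1) = 5/12.
Σ R·P over the event = 10·(2/12) + 11·(3/12) = 53/12.
E[R | S = 1] = (53/12) / (5/12) = 53/5.

53/5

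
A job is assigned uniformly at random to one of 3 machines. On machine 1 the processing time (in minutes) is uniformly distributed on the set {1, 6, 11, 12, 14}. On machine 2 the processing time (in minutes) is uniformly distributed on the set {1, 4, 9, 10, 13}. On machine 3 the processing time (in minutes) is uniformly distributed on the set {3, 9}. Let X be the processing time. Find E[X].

E[X | machine 1] = (1+6+11+12+14)/5 = 44/5.
E[X | machine 2] = (1+4+9+10+13)/5 = 37/5.
E[X | machine 3] = (3+9)/2 = 6.
By the law of total expectation,
E[X] = (1/3)·(44/5) + (1/3)·(37/5) + (1/3)·(6) = 37/5.

37/5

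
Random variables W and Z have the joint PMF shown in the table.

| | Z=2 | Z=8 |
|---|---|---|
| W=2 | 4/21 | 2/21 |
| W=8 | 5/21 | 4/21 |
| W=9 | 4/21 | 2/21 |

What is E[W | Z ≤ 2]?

84/13

P(Z ≤ 2) = 13/21.
Σ W·P over the event = 2·(4/21) + 8·(5/21) + 9·(4/21) = 4.
E[W | Z ≤ 2] = (4) / (13/21) = 84/13.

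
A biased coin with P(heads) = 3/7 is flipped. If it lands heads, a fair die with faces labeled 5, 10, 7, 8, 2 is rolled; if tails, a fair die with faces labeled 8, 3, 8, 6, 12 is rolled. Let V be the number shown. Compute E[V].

244/35

E[V | heads] = (5+10+7+8+2)/5 = 32/5.
E[V | tails] = (8+3+8+6+12)/5 = 37/5.
By the law of total expectation,
E[V] = (3/7)·(32/5) + (4/7)·(37/5) = 244/35.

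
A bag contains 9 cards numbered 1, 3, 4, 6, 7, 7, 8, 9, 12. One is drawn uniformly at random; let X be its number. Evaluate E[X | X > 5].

P(X > 5) = 2/3.
Σ over the event: 6·1/9 + 7·2/9 + 8·1/9 + 9·1/9 + 12·1/9 = 49/9.
E[X | X > 5] = (49/9) / (2/3) = 49/6.

49/6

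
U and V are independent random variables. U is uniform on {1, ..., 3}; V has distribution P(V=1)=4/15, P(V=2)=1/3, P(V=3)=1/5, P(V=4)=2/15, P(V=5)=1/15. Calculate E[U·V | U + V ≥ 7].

49/4

P(U + V ≥ 7) = 4/45.
Summing UV·P(x,y) over outcomes with U + V ≥ 7 gives 49/45.
E[U·V | U + V ≥ 7] = (49/45) / (4/45) = 49/4.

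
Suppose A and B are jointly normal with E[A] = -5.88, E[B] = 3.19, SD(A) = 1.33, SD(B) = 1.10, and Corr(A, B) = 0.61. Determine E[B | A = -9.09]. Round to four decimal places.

1.5705

For a bivariate normal, E[B | A=x] = μ_B + ρ·(σ_B/σ_A)·(x − μ_A).
E[B | A=-9.09] = 3.19 + (0.61)·(1.10/1.33)·(-9.09 − (-5.88)) = 3.19 + (0.50451)·(-3.21) = 1.5705.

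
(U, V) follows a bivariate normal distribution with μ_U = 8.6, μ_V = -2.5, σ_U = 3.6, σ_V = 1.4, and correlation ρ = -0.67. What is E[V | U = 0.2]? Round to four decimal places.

For a bivariate normal, E[V | U=x] = μ_V + ρ·(σ_V/σ_U)·(x − μ_U).
E[V | U=0.2] = -2.5 + (-0.67)·(1.4/3.6)·(0.2 − (8.6)) = -2.5 + (-0.26056)·(-8.4) = -0.3113.

-0.3113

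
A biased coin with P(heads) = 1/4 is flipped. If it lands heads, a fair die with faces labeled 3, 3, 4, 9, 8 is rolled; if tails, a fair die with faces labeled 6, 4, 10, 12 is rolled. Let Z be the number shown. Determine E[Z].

147/20

E[Z | heads] = (3+3+4+9+8)/5 = 27/5.
E[Z | tails] = (6+4+10+12)/4 = 8.
By the law of total expectation,
E[Z] = (1/4)·(27/5) + (3/4)·(8) = 147/20.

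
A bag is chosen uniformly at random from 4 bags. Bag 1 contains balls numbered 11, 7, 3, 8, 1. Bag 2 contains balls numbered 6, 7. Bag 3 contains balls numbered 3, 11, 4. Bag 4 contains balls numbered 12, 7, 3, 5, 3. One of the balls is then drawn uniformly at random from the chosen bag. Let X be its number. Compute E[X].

49/8

E[X | bag 1] = (11+7+3+8+1)/5 = 6.
E[X | bag 2] = (6+7)/2 = 13/2.
E[X | bag 3] = (3+11+4)/3 = 6.
E[X | bag 4] = (12+7+3+5+3)/5 = 6.
By the law of total expectation,
E[X] = (1/4)·(6) + (1/4)·(13/2) + (1/4)·(6) + (1/4)·(6) = 49/8.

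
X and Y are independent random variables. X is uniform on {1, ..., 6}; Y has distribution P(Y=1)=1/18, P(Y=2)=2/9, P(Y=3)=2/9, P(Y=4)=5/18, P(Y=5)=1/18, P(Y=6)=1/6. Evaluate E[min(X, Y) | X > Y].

P(X > Y) = 11/27.
Summing min(X,Y)·P(x,y) over outcomes with X > Y gives 59/54.
E[min(X, Y) | X > Y] = (59/54) / (11/27) = 59/22.

59/22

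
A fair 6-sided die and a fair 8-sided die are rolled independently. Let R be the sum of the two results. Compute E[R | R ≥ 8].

P(R ≥ 8) = 9/16.
Σ over the event: 8·1/8 + 9·1/8 + 10·5/48 + 11·1/12 + 12·1/16 + 13·1/24 + 14·1/48 = 17/3.
E[R | R ≥ 8] = (17/3) / (9/16) = 272/27.

272/27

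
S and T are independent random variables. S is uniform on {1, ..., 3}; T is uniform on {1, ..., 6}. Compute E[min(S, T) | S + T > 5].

P(S + T > 5) = 1/2.
Summing min(S,T)·P(x,y) over outcomes with S + T > 5 gives 10/9.
E[min(S, T) | S + T > 5] = (10/9) / (1/2) = 20/9.

20/9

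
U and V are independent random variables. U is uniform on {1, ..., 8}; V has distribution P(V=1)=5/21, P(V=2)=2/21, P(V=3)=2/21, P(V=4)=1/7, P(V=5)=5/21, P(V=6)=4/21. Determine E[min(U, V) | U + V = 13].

49/9

P(U + V = 13) = 3/56.
Summing min(U,V)·P(x,y) over outcomes with U + V = 13 gives 7/24.
E[min(U, V) | U + V = 13] = (7/24) / (3/56) = 49/9.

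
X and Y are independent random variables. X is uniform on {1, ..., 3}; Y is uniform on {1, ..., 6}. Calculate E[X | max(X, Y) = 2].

Outcomes with max(X, Y) = 2: (1,2), (2,1), (2,2), each with probability 1/18.
E[X | max(X, Y) = 2] = (1 + 2 + 2) / 3 = 5/3.

5/3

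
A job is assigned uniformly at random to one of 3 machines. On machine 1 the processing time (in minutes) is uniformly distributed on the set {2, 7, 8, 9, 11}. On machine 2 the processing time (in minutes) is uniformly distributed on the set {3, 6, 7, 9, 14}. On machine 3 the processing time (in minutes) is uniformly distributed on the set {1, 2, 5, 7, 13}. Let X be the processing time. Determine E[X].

E[X | machine 1] = (2+7+8+9+11)/5 = 37/5.
E[X | machine 2] = (3+6+7+9+14)/5 = 39/5.
E[X | machine 3] = (1+2+5+7+13)/5 = 28/5.
E[X] = (1/3)·(37/5) + (1/3)·(39/5) + (1/3)·(28/5) = 104/15.

104/15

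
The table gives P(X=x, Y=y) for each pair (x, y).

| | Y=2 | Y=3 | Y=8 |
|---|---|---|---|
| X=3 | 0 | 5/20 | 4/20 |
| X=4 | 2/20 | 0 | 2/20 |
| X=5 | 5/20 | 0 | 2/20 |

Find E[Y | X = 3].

47/9

P(X = 3) = 9/20.
Σ Y·P over the event = 3·(5/20) + 8·(4/20) = 47/20.
E[Y | X = 3] = (47/20) / (9/20) = 47/9.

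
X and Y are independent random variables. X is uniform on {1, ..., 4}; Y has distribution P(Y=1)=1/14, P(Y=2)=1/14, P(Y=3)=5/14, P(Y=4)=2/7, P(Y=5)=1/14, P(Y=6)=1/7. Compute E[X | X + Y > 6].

77/24

P(X + Y > 6) = 3/7.
Summing X·P(x,y) over outcomes with X + Y > 6 gives 11/8.
E[X | X + Y > 6] = (11/8) / (3/7) = 77/24.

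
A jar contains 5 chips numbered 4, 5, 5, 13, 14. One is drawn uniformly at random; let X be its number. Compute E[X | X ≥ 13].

27/2

P(X ≥ 13) = 2/5.
Σ over the event: 13·1/5 + 14·1/5 = 27/5.
E[X | X ≥ 13] = (27/5) / (2/5) = 27/2.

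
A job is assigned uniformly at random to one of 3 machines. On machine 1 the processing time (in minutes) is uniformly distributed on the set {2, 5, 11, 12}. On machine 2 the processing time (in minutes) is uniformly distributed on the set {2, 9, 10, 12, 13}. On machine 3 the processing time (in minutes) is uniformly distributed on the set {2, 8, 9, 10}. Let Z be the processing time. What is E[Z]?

E[Z | machine 1] = (2+5+11+12)/4 = 15/2.
E[Z | machine 2] = (2+9+10+12+13)/5 = 46/5.
E[Z | machine 3] = (2+8+9+10)/4 = 29/4.
By the law of total expectation,
E[Z] = (1/3)·(15/2) + (1/3)·(46/5) + (1/3)·(29/4) = 479/60.

479/60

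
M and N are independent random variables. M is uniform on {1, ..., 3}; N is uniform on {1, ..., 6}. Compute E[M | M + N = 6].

P(M + N = 6) = 1/6.
Summing M·P(x,y) over outcomes with M + N = 6 gives 1/3.
E[M | M + N = 6] = (1/3) / (1/6) = 2.

2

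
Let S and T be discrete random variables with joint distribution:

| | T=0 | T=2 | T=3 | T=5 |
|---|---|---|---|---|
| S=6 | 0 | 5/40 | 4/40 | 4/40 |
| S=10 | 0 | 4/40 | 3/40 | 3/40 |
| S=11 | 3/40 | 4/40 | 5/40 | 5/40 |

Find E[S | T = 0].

P(T = 0) = 3/40.
Summing S·P(S=x,T=y) over the conditioning event gives 33/40.
E[S | T = 0] = (33/40) / (3/40) = 11.

11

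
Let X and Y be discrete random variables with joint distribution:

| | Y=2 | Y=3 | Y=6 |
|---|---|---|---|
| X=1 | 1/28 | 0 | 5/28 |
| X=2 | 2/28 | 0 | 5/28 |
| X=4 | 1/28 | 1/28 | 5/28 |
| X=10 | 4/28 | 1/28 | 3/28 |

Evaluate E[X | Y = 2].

49/8

P(Y = 2) = 2/7.
Summing X·P(X=x,Y=y) over the conditioning event gives 7/4.
E[X | Y = 2] = (7/4) / (2/7) = 49/8.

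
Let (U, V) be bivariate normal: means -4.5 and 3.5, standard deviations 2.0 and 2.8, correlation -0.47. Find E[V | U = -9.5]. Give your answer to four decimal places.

The regression of V on U has slope ρ·σ_V/σ_U and passes through (μ_U, μ_V).
E[V | U=-9.5] = 3.5 + (-0.47)·(2.8/2.0)·(-9.5 − (-4.5)) = 3.5 + (-0.658)·(-5) = 6.7900.

6.7900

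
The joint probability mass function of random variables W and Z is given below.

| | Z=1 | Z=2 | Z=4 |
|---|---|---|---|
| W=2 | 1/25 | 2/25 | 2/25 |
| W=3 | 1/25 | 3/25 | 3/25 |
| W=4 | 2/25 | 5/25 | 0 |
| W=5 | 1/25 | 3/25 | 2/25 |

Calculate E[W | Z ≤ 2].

11/3

P(Z ≤ 2) = 18/25.
Σ W·P over the event = 2·(1/25) + 2·(2/25) + 3·(1/25) + 3·(3/25) + 4·(2/25) + 4·(5/25) + 5·(1/25) + 5·(3/25) = 66/25.
E[W | Z ≤ 2] = (66/25) / (18/25) = 11/3.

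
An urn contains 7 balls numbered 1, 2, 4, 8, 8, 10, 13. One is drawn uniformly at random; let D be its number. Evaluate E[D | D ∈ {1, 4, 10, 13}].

7

P(D ∈ {1, 4, 10, 13}) = 4/7.
Σ over the event: 1·1/7 + 4·1/7 + 10·1/7 + 13·1/7 = 4.
E[D | D ∈ {1, 4, 10, 13}] = (4) / (4/7) = 7.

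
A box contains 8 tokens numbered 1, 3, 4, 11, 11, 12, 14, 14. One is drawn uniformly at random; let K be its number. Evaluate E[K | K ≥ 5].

P(K ≥ 5) = 5/8.
Σ over the event: 11·1/4 + 12·1/8 + 14·1/4 = 31/4.
E[K | K ≥ 5] = (31/4) / (5/8) = 62/5.

62/5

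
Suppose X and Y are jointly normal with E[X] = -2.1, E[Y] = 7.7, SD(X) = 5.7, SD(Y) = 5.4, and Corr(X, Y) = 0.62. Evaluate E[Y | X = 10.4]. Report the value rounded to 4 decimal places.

15.0421

E[Y | X=x] = μ_Y + ρ(σ_Y/σ_X)(x − μ_X) for jointly normal variables.
E[Y | X=10.4] = 7.7 + (0.62)·(5.4/5.7)·(10.4 − (-2.1)) = 7.7 + (0.58737)·(12.5) = 15.0421.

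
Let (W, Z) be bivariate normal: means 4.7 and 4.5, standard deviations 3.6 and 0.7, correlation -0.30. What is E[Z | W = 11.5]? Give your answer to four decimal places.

4.1033

For a bivariate normal, E[Z | W=x] = μ_Z + ρ·(σ_Z/σ_W)·(x − μ_W).
E[Z | W=11.5] = 4.5 + (-0.30)·(0.7/3.6)·(11.5 − (4.7)) = 4.5 + (-0.058333)·(6.8) = 4.1033.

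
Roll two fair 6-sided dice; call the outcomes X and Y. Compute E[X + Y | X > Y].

P(X > Y) = 5/12.
Summing (X+Y)·P(x,y) over outcomes with X > Y gives 35/12.
E[X + Y | X > Y] = (35/12) / (5/12) = 7.

7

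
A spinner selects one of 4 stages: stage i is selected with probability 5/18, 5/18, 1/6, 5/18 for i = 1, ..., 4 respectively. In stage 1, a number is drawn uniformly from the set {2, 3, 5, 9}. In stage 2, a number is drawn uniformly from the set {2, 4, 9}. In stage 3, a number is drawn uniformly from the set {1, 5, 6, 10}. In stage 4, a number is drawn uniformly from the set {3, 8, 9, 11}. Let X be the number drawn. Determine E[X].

52/9

E[X | stage 1] = (2+3+5+9)/4 = 19/4.
E[X | stage 2] = (2+4+9)/3 = 5.
E[X | stage 3] = (1+5+6+10)/4 = 11/2.
E[X | stage 4] = (3+8+9+11)/4 = 31/4.
By the law of total expectation,
E[X] = (5/18)·(19/4) + (5/18)·(5) + (1/6)·(11/2) + (5/18)·(31/4) = 52/9.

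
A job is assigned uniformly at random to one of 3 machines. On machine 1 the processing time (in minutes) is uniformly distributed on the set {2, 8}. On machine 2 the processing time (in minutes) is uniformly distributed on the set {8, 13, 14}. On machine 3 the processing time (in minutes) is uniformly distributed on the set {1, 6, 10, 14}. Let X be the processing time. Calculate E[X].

293/36

E[X | machine 1] = (2+8)/2 = 5.
E[X | machine 2] = (8+13+14)/3 = 35/3.
E[X | machine 3] = (1+6+10+14)/4 = 31/4.
E[X] = (1/3)·(5) + (1/3)·(35/3) + (1/3)·(31/4) = 293/36.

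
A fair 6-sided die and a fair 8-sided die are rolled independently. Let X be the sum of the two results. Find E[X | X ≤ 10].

P(X ≤ 10) = 19/24.
E[X | X ≤ 10] = (11/2) / (19/24) = 132/19.

132/19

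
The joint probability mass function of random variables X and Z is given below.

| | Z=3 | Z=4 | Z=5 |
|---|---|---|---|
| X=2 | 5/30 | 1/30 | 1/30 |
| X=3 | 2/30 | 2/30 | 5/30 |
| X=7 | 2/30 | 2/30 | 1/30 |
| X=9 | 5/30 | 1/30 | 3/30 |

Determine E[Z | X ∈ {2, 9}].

29/8

P(X ∈ {2, 9}) = 8/15.
Σ Z·P over the event = 3·(5/30) + 4·(1/30) + 5·(1/30) + 3·(5/30) + 4·(1/30) + 5·(3/30) = 29/15.
E[Z | X ∈ {2, 9}] = (29/15) / (8/15) = 29/8.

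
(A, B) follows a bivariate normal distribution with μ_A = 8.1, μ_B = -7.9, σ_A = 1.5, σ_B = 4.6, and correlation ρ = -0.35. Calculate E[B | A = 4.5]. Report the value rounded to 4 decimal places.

-4.0360

The regression of B on A has slope ρ·σ_B/σ_A and passes through (μ_A, μ_B).
E[B | A=4.5] = -7.9 + (-0.35)·(4.6/1.5)·(4.5 − (8.1)) = -7.9 + (-1.07333)·(-3.6) = -4.0360.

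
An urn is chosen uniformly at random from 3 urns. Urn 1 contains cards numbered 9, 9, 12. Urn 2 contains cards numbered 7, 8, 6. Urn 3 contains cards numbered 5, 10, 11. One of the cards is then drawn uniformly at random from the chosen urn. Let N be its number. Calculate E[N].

77/9

E[N | urn 1] = (9+9+12)/3 = 10.
E[N | urn 2] = (7+8+6)/3 = 7.
E[N | urn 3] = (5+10+11)/3 = 26/3.
By the law of total expectation,
E[N] = (1/3)·(10) + (1/3)·(7) + (1/3)·(26/3) = 77/9.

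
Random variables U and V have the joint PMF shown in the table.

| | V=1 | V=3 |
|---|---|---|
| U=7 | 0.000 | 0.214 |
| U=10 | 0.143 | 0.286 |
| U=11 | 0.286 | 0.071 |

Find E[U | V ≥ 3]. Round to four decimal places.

9.0000

P(V ≥ 3) = 0.571.
Σ U·P over the event = 7·(0.214) + 10·(0.286) + 11·(0.071) = 5.139.
E[U | V ≥ 3] = (5.139) / (0.571) = 9.0000.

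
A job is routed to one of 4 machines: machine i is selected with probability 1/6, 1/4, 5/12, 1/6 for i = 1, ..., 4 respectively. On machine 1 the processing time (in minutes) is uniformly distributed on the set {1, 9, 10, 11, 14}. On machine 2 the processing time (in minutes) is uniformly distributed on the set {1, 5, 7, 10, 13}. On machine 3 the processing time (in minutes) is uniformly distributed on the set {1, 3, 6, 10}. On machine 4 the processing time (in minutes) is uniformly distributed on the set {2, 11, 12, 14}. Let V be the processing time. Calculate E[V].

841/120

E[V | machine 1] = (1+9+10+11+14)/5 = 9.
E[V | machine 2] = (1+5+7+10+13)/5 = 36/5.
E[V | machine 3] = (1+3+6+10)/4 = 5.
E[V | machine 4] = (2+11+12+14)/4 = 39/4.
By the law of total expectation,
E[V] = (1/6)·(9) + (1/4)·(36/5) + (5/12)·(5) + (1/6)·(39/4) = 841/120.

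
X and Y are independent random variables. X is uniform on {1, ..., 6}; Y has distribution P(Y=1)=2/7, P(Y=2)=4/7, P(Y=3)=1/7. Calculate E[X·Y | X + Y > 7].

P(X + Y > 7) = 1/7.
Summing XY·P(x,y) over outcomes with X + Y > 7 gives 27/14.
E[X·Y | X + Y > 7] = (27/14) / (1/7) = 27/2.

27/2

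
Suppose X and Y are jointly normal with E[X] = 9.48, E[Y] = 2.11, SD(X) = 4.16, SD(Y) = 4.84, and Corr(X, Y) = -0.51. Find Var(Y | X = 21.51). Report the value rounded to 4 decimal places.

17.3326

Var(Y | X=x) = (1 − ρ²)·σ_Y².
Var(Y | X=21.51) = (4.84)²·(1 − (-0.51)²) = 23.4256·0.7399 = 17.3326.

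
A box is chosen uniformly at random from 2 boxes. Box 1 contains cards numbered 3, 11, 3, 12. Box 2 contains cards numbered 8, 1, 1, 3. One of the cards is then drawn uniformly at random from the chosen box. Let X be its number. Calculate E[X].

21/4

E[X | box 1] = (3+11+3+12)/4 = 29/4.
E[X | box 2] = (8+1+1+3)/4 = 13/4.
By the law of total expectation,
E[X] = (1/2)·(29/4) + (1/2)·(13/4) = 21/4.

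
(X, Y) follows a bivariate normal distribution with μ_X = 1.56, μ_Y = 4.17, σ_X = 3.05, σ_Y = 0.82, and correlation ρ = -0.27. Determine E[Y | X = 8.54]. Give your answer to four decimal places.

The regression of Y on X has slope ρ·σ_Y/σ_X and passes through (μ_X, μ_Y).
E[Y | X=8.54] = 4.17 + (-0.27)·(0.82/3.05)·(8.54 − (1.56)) = 4.17 + (-0.07259)·(6.98) = 3.6633.

3.6633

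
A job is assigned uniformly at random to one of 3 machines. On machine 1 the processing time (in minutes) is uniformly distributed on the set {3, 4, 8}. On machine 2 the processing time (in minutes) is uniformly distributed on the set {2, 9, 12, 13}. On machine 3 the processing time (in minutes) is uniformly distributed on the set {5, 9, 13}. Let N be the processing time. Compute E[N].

E[N | machine 1] = (3+4+8)/3 = 5.
E[N | machine 2] = (2+9+12+13)/4 = 9.
E[N | machine 3] = (5+9+13)/3 = 9.
By the law of total expectation,
E[N] = (1/3)·(5) + (1/3)·(9) + (1/3)·(9) = 23/3.

23/3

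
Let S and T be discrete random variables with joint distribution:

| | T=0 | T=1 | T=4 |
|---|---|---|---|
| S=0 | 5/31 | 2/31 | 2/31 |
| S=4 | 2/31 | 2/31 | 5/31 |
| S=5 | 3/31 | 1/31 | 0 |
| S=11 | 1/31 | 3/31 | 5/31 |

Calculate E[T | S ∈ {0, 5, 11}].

P(S ∈ {0, 5, 11}) = 22/31.
Σ T·P over the event = 0·(5/31) + 1·(2/31) + 4·(2/31) + 0·(3/31) + 1·(1/31) + 0·(1/31) + 1·(3/31) + 4·(5/31) = 34/31.
E[T | S ∈ {0, 5, 11}] = (34/31) / (22/31) = 17/11.

17/11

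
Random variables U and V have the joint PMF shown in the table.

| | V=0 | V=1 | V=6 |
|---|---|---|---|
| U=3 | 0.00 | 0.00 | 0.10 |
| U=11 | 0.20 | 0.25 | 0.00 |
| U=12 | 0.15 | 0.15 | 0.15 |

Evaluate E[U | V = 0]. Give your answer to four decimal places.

P(V = 0) = 0.35.
Summing U·P(U=x,V=y) over the conditioning event gives 4.00.
E[U | V = 0] = (4.00) / (0.35) = 11.4286.

11.4286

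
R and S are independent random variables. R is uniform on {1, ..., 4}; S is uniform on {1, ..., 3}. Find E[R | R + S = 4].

P(R + S = 4) = 1/4.
Summing R·P(x,y) over outcomes with R + S = 4 gives 1/2.
E[R | R + S = 4] = (1/2) / (1/4) = 2.

2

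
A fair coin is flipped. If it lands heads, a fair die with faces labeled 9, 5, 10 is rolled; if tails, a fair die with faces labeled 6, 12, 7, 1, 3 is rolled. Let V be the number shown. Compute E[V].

69/10

E[V | heads] = (9+5+10)/3 = 8.
E[V | tails] = (6+12+7+1+3)/5 = 29/5.
E[V] = (1/2)·(8) + (1/2)·(29/5) = 69/10.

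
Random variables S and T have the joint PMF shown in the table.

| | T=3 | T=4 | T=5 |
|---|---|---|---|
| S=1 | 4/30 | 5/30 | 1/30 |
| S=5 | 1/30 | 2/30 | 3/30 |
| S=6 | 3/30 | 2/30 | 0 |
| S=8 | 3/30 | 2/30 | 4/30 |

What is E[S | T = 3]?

51/11

P(T = 3) = 11/30.
Σ S·P over the event = 1·(4/30) + 5·(1/30) + 6·(3/30) + 8·(3/30) = 17/10.
E[S | T = 3] = (17/10) / (11/30) = 51/11.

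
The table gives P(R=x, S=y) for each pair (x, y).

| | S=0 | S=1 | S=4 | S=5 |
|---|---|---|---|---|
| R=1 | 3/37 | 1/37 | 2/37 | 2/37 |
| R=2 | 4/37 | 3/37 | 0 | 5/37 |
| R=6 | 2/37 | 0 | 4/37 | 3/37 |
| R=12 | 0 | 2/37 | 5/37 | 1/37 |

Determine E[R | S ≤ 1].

18/5

P(S ≤ 1) = 15/37.
Σ R·P over the event = 1·(3/37) + 1·(1/37) + 2·(4/37) + 2·(3/37) + 6·(2/37) + 12·(2/37) = 54/37.
E[R | S ≤ 1] = (54/37) / (15/37) = 18/5.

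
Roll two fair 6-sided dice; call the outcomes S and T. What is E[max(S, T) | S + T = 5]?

7/2

Outcomes with S + T = 5: (1,4), (2,3), (3,2), (4,1), each with probability 1/36.
E[max(S, T) | S + T = 5] = (4 + 3 + 3 + 4) / 4 = 7/2.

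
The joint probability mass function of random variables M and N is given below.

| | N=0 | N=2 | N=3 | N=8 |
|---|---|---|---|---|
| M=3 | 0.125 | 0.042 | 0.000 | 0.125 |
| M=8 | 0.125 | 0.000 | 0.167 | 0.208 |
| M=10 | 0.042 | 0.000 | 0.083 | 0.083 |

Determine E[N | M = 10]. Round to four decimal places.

4.3894

P(M = 10) = 0.208.
Summing N·P(M=x,N=y) over the conditioning event gives 0.913.
E[N | M = 10] = (0.913) / (0.208) = 4.3894.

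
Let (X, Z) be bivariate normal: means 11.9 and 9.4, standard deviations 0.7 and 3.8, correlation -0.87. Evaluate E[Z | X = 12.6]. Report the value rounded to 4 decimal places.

For a bivariate normal, E[Z | X=x] = μ_Z + ρ·(σ_Z/σ_X)·(x − μ_X).
E[Z | X=12.6] = 9.4 + (-0.87)·(3.8/0.7)·(12.6 − (11.9)) = 9.4 + (-4.7229)·(0.7) = 6.0940.

6.0940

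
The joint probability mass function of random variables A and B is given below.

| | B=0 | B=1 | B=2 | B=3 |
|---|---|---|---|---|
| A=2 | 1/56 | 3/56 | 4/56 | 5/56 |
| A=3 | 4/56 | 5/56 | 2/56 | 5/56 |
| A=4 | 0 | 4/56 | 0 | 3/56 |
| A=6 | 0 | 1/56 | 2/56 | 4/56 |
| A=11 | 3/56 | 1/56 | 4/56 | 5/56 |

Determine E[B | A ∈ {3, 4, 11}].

61/36

P(A ∈ {3, 4, 11}) = 9/14.
Summing B·P(A=x,B=y) over the conditioning event gives 61/56.
E[B | A ∈ {3, 4, 11}] = (61/56) / (9/14) = 61/36.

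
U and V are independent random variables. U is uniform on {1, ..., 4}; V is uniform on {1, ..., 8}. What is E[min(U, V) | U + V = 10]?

Outcomes with U + V = 10: (2,8), (3,7), (4,6), each with probability 1/32.
E[min(U, V) | U + V = 10] = (2 + 3 + 4) / 3 = 3.

3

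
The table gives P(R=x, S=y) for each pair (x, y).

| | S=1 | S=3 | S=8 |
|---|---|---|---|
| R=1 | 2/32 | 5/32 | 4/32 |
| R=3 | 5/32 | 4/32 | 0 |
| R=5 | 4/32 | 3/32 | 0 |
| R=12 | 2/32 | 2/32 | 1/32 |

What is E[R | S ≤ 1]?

P(S ≤ 1) = 13/32.
Σ R·P over the event = 1·(2/32) + 3·(5/32) + 5·(4/32) + 12·(2/32) = 61/32.
E[R | S ≤ 1] = (61/32) / (13/32) = 61/13.

61/13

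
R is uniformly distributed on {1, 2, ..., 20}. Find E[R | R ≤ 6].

Given R ≤ 6, R is equally likely to be any of {1, 2, 3, 4, 5, 6}.
E[R | R ≤ 6] = (1 + 2 + 3 + 4 + 5 + 6) / 6 = 7/2.

7/2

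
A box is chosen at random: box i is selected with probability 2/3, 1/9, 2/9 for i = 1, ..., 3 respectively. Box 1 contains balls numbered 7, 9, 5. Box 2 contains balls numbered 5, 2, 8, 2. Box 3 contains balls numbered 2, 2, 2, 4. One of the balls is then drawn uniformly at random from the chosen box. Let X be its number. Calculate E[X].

E[X | box 1] = (7+9+5)/3 = 7.
E[X | box 2] = (5+2+8+2)/4 = 17/4.
E[X | box 3] = (2+2+2+4)/4 = 5/2.
By the law of total expectation,
E[X] = (2/3)·(7) + (1/9)·(17/4) + (2/9)·(5/2) = 205/36.

205/36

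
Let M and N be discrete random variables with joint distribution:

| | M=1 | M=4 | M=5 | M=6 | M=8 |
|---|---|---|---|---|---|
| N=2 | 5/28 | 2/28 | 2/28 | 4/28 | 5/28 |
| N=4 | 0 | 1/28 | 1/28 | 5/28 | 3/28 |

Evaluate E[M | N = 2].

P(N = 2) = 9/14.
Summing M·P(M=x,N=y) over the conditioning event gives 87/28.
E[M | N = 2] = (87/28) / (9/14) = 29/6.

29/6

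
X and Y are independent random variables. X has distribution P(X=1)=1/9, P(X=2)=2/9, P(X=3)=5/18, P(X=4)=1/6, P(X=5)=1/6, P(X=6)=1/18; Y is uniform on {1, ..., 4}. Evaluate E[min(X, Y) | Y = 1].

P(Y = 1) = 1/4.
Summing min(X,Y)·P(x,y) over outcomes with Y = 1 gives 1/4.
E[min(X, Y) | Y = 1] = (1/4) / (1/4) = 1.

1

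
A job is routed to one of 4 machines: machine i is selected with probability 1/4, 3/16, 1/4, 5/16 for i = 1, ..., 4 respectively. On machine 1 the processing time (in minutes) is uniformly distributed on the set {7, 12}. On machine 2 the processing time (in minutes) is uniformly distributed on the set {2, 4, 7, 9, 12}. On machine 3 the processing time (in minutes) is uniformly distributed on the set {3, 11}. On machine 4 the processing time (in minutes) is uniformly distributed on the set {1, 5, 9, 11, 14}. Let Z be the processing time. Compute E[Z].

79/10

E[Z | machine 1] = (7+12)/2 = 19/2.
E[Z | machine 2] = (2+4+7+9+12)/5 = 34/5.
E[Z | machine 3] = (3+11)/2 = 7.
E[Z | machine 4] = (1+5+9+11+14)/5 = 8.
By the law of total expectation,
E[Z] = (1/4)·(19/2) + (3/16)·(34/5) + (1/4)·(7) + (5/16)·(8) = 79/10.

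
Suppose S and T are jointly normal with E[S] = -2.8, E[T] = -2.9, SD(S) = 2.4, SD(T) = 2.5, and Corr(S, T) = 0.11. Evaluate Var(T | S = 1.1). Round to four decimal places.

Var(T | S=x) = (1 − ρ²)·σ_T².
Var(T | S=1.1) = (2.5)²·(1 − (0.11)²) = 6.25·0.9879 = 6.1744.

6.1744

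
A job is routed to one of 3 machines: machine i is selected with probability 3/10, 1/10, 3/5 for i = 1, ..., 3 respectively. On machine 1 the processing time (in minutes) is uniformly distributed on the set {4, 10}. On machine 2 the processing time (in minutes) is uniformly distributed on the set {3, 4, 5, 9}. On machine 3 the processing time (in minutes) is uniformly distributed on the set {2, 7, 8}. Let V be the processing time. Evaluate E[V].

E[V | machine 1] = (4+10)/2 = 7.
E[V | machine 2] = (3+4+5+9)/4 = 21/4.
E[V | machine 3] = (2+7+8)/3 = 17/3.
By the law of total expectation,
E[V] = (3/10)·(7) + (1/10)·(21/4) + (3/5)·(17/3) = 241/40.

241/40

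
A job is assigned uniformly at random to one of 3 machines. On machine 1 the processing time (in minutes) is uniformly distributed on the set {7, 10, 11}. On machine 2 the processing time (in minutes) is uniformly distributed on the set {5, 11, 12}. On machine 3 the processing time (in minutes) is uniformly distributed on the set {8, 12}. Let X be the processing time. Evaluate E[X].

E[X | machine 1] = (7+10+11)/3 = 28/3.
E[X | machine 2] = (5+11+12)/3 = 28/3.
E[X | machine 3] = (8+12)/2 = 10.
E[X] = (1/3)·(28/3) + (1/3)·(28/3) + (1/3)·(10) = 86/9.

86/9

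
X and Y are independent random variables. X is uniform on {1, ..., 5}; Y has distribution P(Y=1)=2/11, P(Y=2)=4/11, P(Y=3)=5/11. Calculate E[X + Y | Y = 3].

6

P(Y = 3) = 5/11.
Summing (X+Y)·P(x,y) over outcomes with Y = 3 gives 30/11.
E[X + Y | Y = 3] = (30/11) / (5/11) = 6.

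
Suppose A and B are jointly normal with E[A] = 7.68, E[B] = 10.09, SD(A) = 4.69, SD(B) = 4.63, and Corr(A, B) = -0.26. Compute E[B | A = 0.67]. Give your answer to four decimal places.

E[B | A=x] = μ_B + ρ(σ_B/σ_A)(x − μ_A) for jointly normal variables.
E[B | A=0.67] = 10.09 + (-0.26)·(4.63/4.69)·(0.67 − (7.68)) = 10.09 + (-0.25667)·(-7.01) = 11.8893.

11.8893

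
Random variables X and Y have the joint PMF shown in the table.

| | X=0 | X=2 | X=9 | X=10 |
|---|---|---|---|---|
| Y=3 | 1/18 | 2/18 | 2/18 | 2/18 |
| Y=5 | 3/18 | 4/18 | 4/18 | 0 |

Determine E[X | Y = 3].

P(Y = 3) = 7/18.
Σ X·P over the event = 0·(1/18) + 2·(2/18) + 9·(2/18) + 10·(2/18) = 7/3.
E[X | Y = 3] = (7/3) / (7/18) = 6.

6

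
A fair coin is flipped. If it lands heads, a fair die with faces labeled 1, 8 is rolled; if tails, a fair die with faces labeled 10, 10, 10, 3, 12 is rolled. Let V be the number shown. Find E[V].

27/4

E[V | heads] = (1+8)/2 = 9/2.
E[V | tails] = (10+10+10+3+12)/5 = 9.
E[V] = (1/2)·(9/2) + (1/2)·(9) = 27/4.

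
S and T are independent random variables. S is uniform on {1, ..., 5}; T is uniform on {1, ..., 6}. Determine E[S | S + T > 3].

P(S + T > 3) = 9/10.
Summing S·P(x,y) over outcomes with S + T > 3 gives 43/15.
E[S | S + T > 3] = (43/15) / (9/10) = 86/27.

86/27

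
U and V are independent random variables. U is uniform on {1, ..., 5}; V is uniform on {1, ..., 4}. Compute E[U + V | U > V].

6

Outcomes with U > V: (2,1), (3,1), (3,2), (4,1), (4,2), (4,3), (5,1), (5,2), (5,3), (5,4), each with probability 1/20.
E[U + V | U > V] = (3 + 4 + 5 + 5 + 6 + 7 + 6 + 7 + 8 + 9) / 10 = 6.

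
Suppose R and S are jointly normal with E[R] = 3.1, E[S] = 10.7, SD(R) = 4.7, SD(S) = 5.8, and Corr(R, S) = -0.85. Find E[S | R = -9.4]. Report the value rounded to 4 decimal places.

23.8117

For a bivariate normal, E[S | R=x] = μ_S + ρ·(σ_S/σ_R)·(x − μ_R).
E[S | R=-9.4] = 10.7 + (-0.85)·(5.8/4.7)·(-9.4 − (3.1)) = 10.7 + (-1.048936)·(-12.5) = 23.8117.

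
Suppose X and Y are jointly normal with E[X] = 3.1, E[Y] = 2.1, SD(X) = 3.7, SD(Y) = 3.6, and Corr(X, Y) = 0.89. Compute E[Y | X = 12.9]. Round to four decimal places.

10.5863

The regression of Y on X has slope ρ·σ_Y/σ_X and passes through (μ_X, μ_Y).
E[Y | X=12.9] = 2.1 + (0.89)·(3.6/3.7)·(12.9 − (3.1)) = 2.1 + (0.86595)·(9.8) = 10.5863.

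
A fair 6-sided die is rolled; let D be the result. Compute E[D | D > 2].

Given D > 2, D is equally likely to be any of {3, 4, 5, 6}.
E[D | D > 2] = (3 + 4 + 5 + 6) / 4 = 9/2.

9/2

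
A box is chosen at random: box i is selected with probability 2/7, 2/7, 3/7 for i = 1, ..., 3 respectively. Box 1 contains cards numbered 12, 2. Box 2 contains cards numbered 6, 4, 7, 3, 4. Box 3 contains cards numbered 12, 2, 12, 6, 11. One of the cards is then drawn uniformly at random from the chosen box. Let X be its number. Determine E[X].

247/35

E[X | box 1] = (12+2)/2 = 7.
E[X | box 2] = (6+4+7+3+4)/5 = 24/5.
E[X | box 3] = (12+2+12+6+11)/5 = 43/5.
E[X] = (2/7)·(7) + (2/7)·(24/5) + (3/7)·(43/5) = 247/35.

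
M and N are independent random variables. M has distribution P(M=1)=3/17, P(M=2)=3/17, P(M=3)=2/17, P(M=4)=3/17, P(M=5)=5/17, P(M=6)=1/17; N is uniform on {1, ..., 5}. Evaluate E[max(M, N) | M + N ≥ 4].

83/19

P(M + N ≥ 4) = 76/85.
Summing max(M,N)·P(x,y) over outcomes with M + N ≥ 4 gives 332/85.
E[max(M, N) | M + N ≥ 4] = (332/85) / (76/85) = 83/19.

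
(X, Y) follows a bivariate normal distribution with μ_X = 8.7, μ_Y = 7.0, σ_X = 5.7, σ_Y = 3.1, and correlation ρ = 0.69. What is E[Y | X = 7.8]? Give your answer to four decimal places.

6.6623

E[Y | X=x] = μ_Y + ρ(σ_Y/σ_X)(x − μ_X) for jointly normal variables.
E[Y | X=7.8] = 7.0 + (0.69)·(3.1/5.7)·(7.8 − (8.7)) = 7.0 + (0.37526)·(-0.9) = 6.6623.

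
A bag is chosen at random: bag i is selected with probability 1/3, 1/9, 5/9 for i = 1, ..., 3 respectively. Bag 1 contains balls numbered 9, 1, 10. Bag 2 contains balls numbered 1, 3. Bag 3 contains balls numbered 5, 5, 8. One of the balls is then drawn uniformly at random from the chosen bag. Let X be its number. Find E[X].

52/9

E[X | bag 1] = (9+1+10)/3 = 20/3.
E[X | bag 2] = (1+3)/2 = 2.
E[X | bag 3] = (5+5+8)/3 = 6.
By the law of total expectation,
E[X] = (1/3)·(20/3) + (1/9)·(2) + (5/9)·(6) = 52/9.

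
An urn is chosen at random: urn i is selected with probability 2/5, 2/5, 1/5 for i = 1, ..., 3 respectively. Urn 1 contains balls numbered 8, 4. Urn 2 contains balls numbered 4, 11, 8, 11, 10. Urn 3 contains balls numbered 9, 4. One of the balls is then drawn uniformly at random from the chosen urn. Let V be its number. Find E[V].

361/50

E[V | urn 1] = (8+4)/2 = 6.
E[V | urn 2] = (4+11+8+11+10)/5 = 44/5.
E[V | urn 3] = (9+4)/2 = 13/2.
By the law of total expectation,
E[V] = (2/5)·(6) + (2/5)·(44/5) + (1/5)·(13/2) = 361/50.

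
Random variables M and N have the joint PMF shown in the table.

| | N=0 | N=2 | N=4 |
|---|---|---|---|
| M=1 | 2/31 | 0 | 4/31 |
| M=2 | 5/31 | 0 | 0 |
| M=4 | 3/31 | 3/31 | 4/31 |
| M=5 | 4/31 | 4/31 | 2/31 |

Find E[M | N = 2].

P(N = 2) = 7/31.
Summing M·P(M=x,N=y) over the conditioning event gives 32/31.
E[M | N = 2] = (32/31) / (7/31) = 32/7.

32/7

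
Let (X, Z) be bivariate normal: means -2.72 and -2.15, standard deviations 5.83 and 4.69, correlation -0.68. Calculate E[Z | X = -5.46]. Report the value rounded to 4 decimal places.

-0.6511

For a bivariate normal, E[Z | X=x] = μ_Z + ρ·(σ_Z/σ_X)·(x − μ_X).
E[Z | X=-5.46] = -2.15 + (-0.68)·(4.69/5.83)·(-5.46 − (-2.72)) = -2.15 + (-0.54703)·(-2.74) = -0.6511.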